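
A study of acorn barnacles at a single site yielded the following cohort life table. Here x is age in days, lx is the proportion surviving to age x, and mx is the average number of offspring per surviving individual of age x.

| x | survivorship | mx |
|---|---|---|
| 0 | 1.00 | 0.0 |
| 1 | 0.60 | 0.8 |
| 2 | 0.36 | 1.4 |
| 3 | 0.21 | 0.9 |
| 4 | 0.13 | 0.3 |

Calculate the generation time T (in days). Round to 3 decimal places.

1.824

lx·mx: 0, 0.48, 0.504, 0.189, 0.039 → R0 = 1.212
x·lx·mx: 0, 0.48, 1.008, 0.567, 0.156 → Σ = 2.211
T = 2.211 / 1.212 = 1.824257… → 1.824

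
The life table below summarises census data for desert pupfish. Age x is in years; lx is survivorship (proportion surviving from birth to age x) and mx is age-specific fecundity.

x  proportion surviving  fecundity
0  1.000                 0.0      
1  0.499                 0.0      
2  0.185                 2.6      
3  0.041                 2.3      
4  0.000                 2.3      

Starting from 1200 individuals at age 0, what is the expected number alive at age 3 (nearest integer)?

Expected survivors = N0 · l_3 = 1200 × 0.041 = 49.2 → 49

49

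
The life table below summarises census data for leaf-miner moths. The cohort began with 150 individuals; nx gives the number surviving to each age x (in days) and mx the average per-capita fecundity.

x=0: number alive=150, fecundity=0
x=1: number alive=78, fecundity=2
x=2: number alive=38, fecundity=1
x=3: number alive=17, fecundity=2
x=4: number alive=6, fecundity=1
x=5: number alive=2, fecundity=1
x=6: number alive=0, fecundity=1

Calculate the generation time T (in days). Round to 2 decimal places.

1.56

lx = nx/n0 = nx/150: 1, 0.52, 0.25333…, 0.11333…, 0.04, 0.01333…, 0
lx·mx: 0, 1.04, 0.253333…, 0.226667…, 0.04, 0.013333…, 0 → R0 = 1.573333…
x·lx·mx: 0, 1.04, 0.506667…, 0.68…, 0.16, 0.066667…, 0 → Σ = 2.453333…
T = 2.453333… / 1.573333… = 1.559322… → 1.56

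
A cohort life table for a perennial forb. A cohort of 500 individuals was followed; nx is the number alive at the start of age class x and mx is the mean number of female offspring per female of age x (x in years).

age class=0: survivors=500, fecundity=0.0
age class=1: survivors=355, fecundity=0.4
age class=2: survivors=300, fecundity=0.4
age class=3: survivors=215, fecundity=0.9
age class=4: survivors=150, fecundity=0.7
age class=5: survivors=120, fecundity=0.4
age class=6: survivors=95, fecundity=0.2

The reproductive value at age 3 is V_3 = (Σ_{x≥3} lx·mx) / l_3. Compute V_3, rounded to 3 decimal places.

lx = nx/n0 = nx/500: 1, 0.71, 0.6, 0.43, 0.3, 0.24, 0.19
lx·mx for x ≥ 3: 0.387, 0.21, 0.096, 0.038 → sum = 0.731
V_3 = 0.731 / l_3 = 0.731 / 0.43 = 1.7 → 1.700

1.700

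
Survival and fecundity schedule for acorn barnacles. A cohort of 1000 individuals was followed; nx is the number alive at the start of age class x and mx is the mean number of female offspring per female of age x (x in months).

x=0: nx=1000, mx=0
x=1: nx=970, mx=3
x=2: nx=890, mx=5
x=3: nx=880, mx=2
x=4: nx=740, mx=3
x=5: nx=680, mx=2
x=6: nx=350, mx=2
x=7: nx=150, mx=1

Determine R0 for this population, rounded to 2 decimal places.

lx = nx/n0 = nx/1000: 1, 0.97, 0.89, 0.88, 0.74, 0.68, 0.35, 0.15
lx·mx by age: 0, 2.91, 4.45, 1.76, 2.22, 1.36, 0.7, 0.15
R0 = Σ lx·mx = 13.55 → 13.55

13.55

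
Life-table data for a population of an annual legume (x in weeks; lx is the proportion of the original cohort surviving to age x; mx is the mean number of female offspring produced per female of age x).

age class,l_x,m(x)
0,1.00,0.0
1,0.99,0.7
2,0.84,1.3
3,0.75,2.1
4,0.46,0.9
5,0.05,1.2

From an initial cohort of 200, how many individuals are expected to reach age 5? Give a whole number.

Expected survivors = N0 · l_5 = 200 × 0.05 = 10 → 10

10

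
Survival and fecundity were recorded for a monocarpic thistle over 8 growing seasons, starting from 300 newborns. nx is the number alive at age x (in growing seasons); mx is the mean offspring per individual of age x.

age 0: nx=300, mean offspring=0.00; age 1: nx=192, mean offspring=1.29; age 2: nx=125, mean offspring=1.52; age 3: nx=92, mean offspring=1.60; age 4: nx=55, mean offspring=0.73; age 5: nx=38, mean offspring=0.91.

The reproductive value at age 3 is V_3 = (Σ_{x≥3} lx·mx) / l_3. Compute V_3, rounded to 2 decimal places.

lx = nx/n0 = nx/300: 1, 0.64, 0.41667…, 0.30667…, 0.18333…, 0.12667…
lx·mx for x ≥ 3: 0.490667…, 0.133833…, 0.115267… → sum = 0.739767…
V_3 = 0.739767… / l_3 = 0.739767… / 0.306667… = 2.412283… → 2.41

2.41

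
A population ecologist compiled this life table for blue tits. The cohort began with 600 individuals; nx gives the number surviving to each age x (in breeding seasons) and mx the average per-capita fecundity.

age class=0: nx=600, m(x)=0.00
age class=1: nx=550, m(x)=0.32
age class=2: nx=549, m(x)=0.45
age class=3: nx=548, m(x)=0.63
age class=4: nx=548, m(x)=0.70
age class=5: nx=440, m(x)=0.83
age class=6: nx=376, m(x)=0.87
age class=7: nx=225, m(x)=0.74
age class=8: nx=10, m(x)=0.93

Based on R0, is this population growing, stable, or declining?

lx = nx/n0 = nx/600: 1, 0.91667…, 0.915, 0.91333…, 0.91333…, 0.73333…, 0.62667…, 0.375, 0.01667…
R0 = Σ lx·mx = 0 + 0.293333… + 0.41175 + 0.5754… + 0.639333… + 0.608667… + 0.5452… + 0.2775 + 0.0155… = 3.366683…
R0 > 1, so the population is growing.

growing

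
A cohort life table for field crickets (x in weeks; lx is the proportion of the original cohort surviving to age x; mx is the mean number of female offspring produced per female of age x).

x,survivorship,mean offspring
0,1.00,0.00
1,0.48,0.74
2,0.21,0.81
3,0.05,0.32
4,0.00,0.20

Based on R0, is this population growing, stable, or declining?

R0 = Σ lx·mx = 0 + 0.3552 + 0.1701 + 0.016 + 0 = 0.5413
R0 < 1, so the population is declining.

declining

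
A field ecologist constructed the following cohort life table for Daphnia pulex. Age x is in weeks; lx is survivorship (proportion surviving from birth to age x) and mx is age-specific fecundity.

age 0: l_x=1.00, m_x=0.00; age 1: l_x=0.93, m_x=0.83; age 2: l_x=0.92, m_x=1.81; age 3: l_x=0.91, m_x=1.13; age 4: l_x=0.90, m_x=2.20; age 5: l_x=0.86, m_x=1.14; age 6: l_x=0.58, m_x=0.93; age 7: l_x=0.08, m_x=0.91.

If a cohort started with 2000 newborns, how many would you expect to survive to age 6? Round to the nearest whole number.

1160

Expected survivors = N0 · l_6 = 2000 × 0.58 = 1160 → 1160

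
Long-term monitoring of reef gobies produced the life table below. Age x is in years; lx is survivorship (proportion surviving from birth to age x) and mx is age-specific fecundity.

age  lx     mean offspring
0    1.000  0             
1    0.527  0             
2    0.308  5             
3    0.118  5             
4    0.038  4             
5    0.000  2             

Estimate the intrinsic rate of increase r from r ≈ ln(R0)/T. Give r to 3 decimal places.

0.345

R0 = Σ lx·mx = 0 + 0 + 1.54 + 0.59 + 0.152 + 0 = 2.282
Σ x·lx·mx = 5.458; T = 5.458/2.282 = 2.39176…
r ≈ ln(R0)/T = ln(2.282)/2.39176… = 0.34496… → 0.345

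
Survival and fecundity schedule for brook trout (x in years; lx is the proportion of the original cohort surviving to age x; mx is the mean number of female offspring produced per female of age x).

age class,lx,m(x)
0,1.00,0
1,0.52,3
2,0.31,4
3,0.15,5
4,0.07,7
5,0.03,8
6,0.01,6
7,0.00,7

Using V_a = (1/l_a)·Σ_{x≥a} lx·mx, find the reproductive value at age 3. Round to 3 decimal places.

lx·mx for x ≥ 3: 0.75, 0.49, 0.24, 0.06, 0 → sum = 1.54
V_3 = 1.54 / l_3 = 1.54 / 0.15 = 10.266667… → 10.267

10.267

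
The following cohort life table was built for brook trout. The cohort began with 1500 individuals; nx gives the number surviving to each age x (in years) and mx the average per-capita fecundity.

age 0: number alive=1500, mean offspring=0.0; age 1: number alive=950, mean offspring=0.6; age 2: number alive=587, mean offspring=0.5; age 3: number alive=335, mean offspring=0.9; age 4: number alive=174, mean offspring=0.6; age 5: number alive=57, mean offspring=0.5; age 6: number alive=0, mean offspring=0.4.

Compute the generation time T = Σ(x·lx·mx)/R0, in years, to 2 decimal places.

lx = nx/n0 = nx/1500: 1, 0.63333…, 0.39133…, 0.22333…, 0.116, 0.038, 0
lx·mx: 0, 0.38…, 0.195667…, 0.201…, 0.0696, 0.019, 0 → R0 = 0.865267…
x·lx·mx: 0, 0.38…, 0.391333…, 0.603…, 0.2784, 0.095, 0 → Σ = 1.747733…
T = 1.747733… / 0.865267… = 2.019878… → 2.02

2.02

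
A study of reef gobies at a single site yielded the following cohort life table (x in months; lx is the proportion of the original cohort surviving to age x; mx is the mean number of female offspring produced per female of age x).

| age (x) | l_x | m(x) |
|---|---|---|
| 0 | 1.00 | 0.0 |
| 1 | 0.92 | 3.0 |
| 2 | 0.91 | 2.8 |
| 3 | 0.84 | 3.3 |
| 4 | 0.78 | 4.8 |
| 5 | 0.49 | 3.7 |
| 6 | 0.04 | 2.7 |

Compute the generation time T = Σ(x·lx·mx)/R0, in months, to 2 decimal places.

lx·mx: 0, 2.76, 2.548, 2.772, 3.744, 1.813, 0.108 → R0 = 13.745
x·lx·mx: 0, 2.76, 5.096, 8.316, 14.976, 9.065, 0.648 → Σ = 40.861
T = 40.861 / 13.745 = 2.97279… → 2.97

2.97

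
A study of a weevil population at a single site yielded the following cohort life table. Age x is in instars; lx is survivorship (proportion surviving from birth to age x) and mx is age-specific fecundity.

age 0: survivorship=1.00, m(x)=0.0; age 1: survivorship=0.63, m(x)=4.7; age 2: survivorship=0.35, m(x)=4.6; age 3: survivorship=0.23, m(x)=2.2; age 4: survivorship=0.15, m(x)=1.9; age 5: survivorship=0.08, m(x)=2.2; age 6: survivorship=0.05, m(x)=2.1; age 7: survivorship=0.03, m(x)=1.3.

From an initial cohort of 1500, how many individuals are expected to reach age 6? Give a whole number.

75

Expected survivors = N0 · l_6 = 1500 × 0.05 = 75 → 75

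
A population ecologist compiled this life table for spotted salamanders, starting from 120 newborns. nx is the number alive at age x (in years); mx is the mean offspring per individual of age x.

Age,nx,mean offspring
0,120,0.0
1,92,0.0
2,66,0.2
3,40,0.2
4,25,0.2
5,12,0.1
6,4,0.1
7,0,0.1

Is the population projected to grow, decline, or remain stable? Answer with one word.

declining

lx = nx/n0 = nx/120: 1, 0.76667…, 0.55, 0.33333…, 0.20833…, 0.1, 0.03333…, 0
R0 = Σ lx·mx = 0 + 0 + 0.11 + 0.066667… + 0.041667… + 0.01 + 0.003333… + 0 = 0.231667…
R0 < 1, so the population is declining.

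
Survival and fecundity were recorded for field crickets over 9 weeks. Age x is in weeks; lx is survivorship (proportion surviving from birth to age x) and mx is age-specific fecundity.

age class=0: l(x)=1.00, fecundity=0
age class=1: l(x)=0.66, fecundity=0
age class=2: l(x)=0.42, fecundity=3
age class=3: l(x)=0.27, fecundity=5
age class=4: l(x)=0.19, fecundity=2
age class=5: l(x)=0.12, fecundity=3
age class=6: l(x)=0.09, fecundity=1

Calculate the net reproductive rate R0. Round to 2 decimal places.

3.44

lx·mx by age: 0, 0, 1.26, 1.35, 0.38, 0.36, 0.09
R0 = Σ lx·mx = 3.44 → 3.44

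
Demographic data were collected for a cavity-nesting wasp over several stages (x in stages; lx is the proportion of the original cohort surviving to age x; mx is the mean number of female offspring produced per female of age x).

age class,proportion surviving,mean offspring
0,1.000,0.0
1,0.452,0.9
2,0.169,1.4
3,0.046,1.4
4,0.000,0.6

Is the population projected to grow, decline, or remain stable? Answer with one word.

R0 = Σ lx·mx = 0 + 0.4068 + 0.2366 + 0.0644 + 0 = 0.7078
R0 < 1, so the population is declining.

declining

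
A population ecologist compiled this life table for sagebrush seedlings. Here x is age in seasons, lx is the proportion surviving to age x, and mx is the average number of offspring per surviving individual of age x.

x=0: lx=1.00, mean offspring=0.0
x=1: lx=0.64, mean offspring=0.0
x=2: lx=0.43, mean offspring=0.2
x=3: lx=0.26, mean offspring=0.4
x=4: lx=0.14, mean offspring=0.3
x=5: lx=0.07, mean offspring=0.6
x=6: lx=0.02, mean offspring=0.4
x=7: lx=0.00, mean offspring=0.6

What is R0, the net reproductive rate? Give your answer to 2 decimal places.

0.28

lx·mx by age: 0, 0, 0.086, 0.104, 0.042, 0.042, 0.008, 0
R0 = Σ lx·mx = 0.282 → 0.28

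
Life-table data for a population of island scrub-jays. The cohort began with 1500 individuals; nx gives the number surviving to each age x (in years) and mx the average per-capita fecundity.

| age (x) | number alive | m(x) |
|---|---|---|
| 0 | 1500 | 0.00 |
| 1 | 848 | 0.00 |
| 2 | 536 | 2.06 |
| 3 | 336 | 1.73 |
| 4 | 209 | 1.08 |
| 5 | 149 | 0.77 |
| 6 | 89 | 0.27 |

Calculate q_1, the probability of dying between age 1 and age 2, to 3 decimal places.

0.368

lx = nx/n0 = nx/1500: 1, 0.56533…, 0.35733…, 0.224, 0.13933…, 0.09933…, 0.05933…
q_1 = (l_1 − l_2) / l_1 = (0.565333… − 0.357333…) / 0.565333…
     = 0.208… / 0.565333… = 0.367925… → 0.368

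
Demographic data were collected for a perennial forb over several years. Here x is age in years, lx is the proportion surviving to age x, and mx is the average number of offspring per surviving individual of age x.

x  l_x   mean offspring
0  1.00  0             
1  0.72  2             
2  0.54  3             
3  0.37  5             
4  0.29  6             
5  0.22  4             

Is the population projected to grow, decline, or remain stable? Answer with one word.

growing

R0 = Σ lx·mx = 0 + 1.44 + 1.62 + 1.85 + 1.74 + 0.88 = 7.53
R0 > 1, so the population is growing.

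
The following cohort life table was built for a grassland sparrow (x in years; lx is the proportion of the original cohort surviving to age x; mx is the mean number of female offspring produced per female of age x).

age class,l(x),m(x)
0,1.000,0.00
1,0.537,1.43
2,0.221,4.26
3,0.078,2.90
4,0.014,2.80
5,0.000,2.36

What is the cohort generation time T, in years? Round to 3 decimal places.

lx·mx: 0, 0.76791, 0.94146, 0.2262, 0.0392, 0 → R0 = 1.97477
x·lx·mx: 0, 0.76791, 1.88292, 0.6786, 0.1568, 0 → Σ = 3.48623
T = 3.48623 / 1.97477 = 1.765385… → 1.765

1.765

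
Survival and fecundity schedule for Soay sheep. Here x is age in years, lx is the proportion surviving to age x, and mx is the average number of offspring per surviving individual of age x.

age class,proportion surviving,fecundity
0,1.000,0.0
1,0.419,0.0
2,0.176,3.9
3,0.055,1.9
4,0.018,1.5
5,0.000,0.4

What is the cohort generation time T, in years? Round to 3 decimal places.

2.194

lx·mx: 0, 0, 0.6864, 0.1045, 0.027, 0 → R0 = 0.8179
x·lx·mx: 0, 0, 1.3728, 0.3135, 0.108, 0 → Σ = 1.7943
T = 1.7943 / 0.8179 = 2.193789… → 2.194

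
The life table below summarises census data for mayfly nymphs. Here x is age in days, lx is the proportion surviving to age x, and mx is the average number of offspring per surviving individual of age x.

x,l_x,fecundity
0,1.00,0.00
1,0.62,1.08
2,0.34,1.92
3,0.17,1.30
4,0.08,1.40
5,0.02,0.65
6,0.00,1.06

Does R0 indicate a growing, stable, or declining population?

growing

R0 = Σ lx·mx = 0 + 0.6696 + 0.6528 + 0.221 + 0.112 + 0.013 + 0 = 1.6684
R0 > 1, so the population is growing.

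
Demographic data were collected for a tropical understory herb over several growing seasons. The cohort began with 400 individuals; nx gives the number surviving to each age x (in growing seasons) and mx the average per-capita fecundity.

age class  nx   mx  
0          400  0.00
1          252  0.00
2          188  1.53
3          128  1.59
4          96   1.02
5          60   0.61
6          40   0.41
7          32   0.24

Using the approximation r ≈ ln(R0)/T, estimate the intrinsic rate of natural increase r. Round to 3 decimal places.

lx = nx/n0 = nx/400: 1, 0.63, 0.47, 0.32, 0.24, 0.15, 0.1, 0.08
R0 = Σ lx·mx = 0 + 0 + 0.7191 + 0.5088 + 0.2448 + 0.0915 + 0.041 + 0.0192 = 1.6244
Σ x·lx·mx = 4.7817; T = 4.7817/1.6244 = 2.94367…
r ≈ ln(R0)/T = ln(1.6244)/2.94367… = 0.16481… → 0.165

0.165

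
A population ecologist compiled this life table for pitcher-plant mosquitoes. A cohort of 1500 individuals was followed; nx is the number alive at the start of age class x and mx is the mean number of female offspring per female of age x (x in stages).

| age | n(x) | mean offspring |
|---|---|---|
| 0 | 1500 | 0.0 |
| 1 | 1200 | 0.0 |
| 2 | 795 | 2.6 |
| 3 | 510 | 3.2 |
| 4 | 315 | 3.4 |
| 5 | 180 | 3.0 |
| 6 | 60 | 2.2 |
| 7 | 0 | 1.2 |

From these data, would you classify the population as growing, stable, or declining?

growing

lx = nx/n0 = nx/1500: 1, 0.8, 0.53, 0.34, 0.21, 0.12, 0.04, 0
R0 = Σ lx·mx = 0 + 0 + 1.378 + 1.088 + 0.714 + 0.36 + 0.088 + 0 = 3.628
R0 > 1, so the population is growing.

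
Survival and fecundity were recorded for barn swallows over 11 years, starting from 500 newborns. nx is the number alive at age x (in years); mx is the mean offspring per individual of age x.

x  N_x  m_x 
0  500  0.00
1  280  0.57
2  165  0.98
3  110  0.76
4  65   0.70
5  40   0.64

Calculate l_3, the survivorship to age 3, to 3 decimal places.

0.220

l_3 = n_3/n_0 = 110/500 = 0.22 → 0.220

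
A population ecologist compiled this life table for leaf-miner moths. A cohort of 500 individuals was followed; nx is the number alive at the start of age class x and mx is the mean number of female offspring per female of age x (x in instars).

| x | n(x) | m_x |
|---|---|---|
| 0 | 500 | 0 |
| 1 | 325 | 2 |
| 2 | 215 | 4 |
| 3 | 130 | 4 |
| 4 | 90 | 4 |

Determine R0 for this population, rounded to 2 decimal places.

4.78

lx = nx/n0 = nx/500: 1, 0.65, 0.43, 0.26, 0.18
lx·mx by age: 0, 1.3, 1.72, 1.04, 0.72
R0 = Σ lx·mx = 4.78 → 4.78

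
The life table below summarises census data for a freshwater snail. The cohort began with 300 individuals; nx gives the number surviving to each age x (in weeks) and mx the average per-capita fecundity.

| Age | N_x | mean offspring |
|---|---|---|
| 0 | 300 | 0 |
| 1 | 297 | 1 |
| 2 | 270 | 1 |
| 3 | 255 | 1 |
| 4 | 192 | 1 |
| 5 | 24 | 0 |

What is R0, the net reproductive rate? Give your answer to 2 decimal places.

3.38

lx = nx/n0 = nx/300: 1, 0.99, 0.9, 0.85, 0.64, 0.08
lx·mx by age: 0, 0.99, 0.9, 0.85, 0.64, 0
R0 = Σ lx·mx = 3.38 → 3.38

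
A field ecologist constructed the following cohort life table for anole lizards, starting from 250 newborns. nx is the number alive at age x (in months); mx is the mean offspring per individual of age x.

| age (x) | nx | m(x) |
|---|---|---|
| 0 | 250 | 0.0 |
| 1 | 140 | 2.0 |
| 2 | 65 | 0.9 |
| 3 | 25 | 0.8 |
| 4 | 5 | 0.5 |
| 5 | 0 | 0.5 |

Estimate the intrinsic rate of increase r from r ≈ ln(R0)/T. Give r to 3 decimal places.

0.284

lx = nx/n0 = nx/250: 1, 0.56, 0.26, 0.1, 0.02, 0
R0 = Σ lx·mx = 0 + 1.12 + 0.234 + 0.08 + 0.01 + 0 = 1.444
Σ x·lx·mx = 1.868; T = 1.868/1.444 = 1.29363…
r ≈ ln(R0)/T = ln(1.444)/1.29363… = 0.28402… → 0.284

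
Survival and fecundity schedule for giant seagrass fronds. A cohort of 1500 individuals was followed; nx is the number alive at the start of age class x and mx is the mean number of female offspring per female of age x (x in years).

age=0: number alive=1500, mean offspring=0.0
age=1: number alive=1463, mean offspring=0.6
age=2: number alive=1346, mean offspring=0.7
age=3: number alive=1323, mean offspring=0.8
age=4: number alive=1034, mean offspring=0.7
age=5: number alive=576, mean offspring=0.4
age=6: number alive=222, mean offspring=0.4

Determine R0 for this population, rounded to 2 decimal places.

2.61

lx = nx/n0 = nx/1500: 1, 0.97533…, 0.89733…, 0.882, 0.68933…, 0.384, 0.148
lx·mx by age: 0, 0.5852…, 0.628133…, 0.7056, 0.482533…, 0.1536, 0.0592
R0 = Σ lx·mx = 2.614267… → 2.61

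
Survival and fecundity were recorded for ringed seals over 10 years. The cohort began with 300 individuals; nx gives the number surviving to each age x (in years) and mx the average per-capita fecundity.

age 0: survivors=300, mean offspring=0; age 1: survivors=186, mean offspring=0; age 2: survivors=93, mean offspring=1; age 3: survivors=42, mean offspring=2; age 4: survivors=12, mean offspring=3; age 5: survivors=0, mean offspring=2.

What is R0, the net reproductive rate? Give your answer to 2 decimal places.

lx = nx/n0 = nx/300: 1, 0.62, 0.31, 0.14, 0.04, 0
lx·mx by age: 0, 0, 0.31, 0.28, 0.12, 0
R0 = Σ lx·mx = 0.71 → 0.71

0.71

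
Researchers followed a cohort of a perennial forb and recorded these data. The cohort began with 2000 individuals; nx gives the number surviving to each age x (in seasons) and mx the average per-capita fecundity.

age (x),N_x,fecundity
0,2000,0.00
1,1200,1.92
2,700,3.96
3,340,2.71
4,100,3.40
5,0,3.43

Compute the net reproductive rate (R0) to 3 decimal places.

lx = nx/n0 = nx/2000: 1, 0.6, 0.35, 0.17, 0.05, 0
lx·mx by age: 0, 1.152, 1.386, 0.4607, 0.17, 0
R0 = Σ lx·mx = 3.1687 → 3.169

3.169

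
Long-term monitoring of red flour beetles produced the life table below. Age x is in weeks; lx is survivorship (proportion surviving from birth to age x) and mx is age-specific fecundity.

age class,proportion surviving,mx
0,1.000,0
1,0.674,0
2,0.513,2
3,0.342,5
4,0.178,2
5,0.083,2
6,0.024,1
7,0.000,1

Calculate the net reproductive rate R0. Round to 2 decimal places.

3.28

lx·mx by age: 0, 0, 1.026, 1.71, 0.356, 0.166, 0.024, 0
R0 = Σ lx·mx = 3.282 → 3.28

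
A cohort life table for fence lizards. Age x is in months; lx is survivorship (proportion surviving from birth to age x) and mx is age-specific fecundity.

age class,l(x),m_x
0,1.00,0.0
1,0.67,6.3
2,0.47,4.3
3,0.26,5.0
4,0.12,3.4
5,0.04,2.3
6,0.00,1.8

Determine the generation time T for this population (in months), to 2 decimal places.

1.77

lx·mx: 0, 4.221, 2.021, 1.3, 0.408, 0.092, 0 → R0 = 8.042
x·lx·mx: 0, 4.221, 4.042, 3.9, 1.632, 0.46, 0 → Σ = 14.255
T = 14.255 / 8.042 = 1.772569… → 1.77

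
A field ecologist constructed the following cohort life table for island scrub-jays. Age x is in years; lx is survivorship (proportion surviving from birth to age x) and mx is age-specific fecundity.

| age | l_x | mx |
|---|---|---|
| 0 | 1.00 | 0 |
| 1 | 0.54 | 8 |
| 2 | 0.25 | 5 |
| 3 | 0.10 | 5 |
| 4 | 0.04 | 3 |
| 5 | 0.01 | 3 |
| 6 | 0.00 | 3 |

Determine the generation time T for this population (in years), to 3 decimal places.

1.439

lx·mx: 0, 4.32, 1.25, 0.5, 0.12, 0.03, 0 → R0 = 6.22
x·lx·mx: 0, 4.32, 2.5, 1.5, 0.48, 0.15, 0 → Σ = 8.95
T = 8.95 / 6.22 = 1.438907… → 1.439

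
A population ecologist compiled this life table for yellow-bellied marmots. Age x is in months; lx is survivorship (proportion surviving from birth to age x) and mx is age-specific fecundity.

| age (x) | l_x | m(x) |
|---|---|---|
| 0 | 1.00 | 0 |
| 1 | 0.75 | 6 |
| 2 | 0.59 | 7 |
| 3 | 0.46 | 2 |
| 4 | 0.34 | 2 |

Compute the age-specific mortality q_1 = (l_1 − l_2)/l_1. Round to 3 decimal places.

q_1 = (l_1 − l_2) / l_1 = (0.75 − 0.59) / 0.75
     = 0.16 / 0.75 = 0.213333… → 0.213

0.213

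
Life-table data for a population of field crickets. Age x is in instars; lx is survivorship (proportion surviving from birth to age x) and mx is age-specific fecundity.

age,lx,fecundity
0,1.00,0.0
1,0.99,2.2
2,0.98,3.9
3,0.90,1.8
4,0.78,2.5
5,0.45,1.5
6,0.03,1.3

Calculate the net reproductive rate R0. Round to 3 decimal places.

lx·mx by age: 0, 2.178, 3.822, 1.62, 1.95, 0.675, 0.039
R0 = Σ lx·mx = 10.284 → 10.284

10.284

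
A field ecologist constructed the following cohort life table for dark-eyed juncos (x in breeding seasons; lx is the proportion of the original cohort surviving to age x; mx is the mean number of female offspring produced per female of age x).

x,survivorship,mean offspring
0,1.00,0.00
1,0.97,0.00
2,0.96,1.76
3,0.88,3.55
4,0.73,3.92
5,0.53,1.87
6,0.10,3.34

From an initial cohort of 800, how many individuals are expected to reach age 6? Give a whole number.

Expected survivors = N0 · l_6 = 800 × 0.10 = 80 → 80

80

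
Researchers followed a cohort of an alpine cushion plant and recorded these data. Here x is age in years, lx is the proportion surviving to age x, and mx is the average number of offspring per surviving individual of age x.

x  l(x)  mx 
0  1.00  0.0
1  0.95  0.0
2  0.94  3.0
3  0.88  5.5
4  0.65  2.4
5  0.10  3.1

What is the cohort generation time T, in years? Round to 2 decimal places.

2.93

lx·mx: 0, 0, 2.82, 4.84, 1.56, 0.31 → R0 = 9.53
x·lx·mx: 0, 0, 5.64, 14.52, 6.24, 1.55 → Σ = 27.95
T = 27.95 / 9.53 = 2.932844… → 2.93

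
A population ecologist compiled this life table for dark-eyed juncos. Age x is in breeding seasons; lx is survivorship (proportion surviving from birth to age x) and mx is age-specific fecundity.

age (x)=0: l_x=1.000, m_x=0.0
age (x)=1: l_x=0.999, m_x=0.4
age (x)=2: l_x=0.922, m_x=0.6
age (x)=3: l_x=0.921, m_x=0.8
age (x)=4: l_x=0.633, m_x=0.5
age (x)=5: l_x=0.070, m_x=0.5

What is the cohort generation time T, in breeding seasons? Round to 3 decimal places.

2.527

lx·mx: 0, 0.3996, 0.5532, 0.7368, 0.3165, 0.035 → R0 = 2.0411
x·lx·mx: 0, 0.3996, 1.1064, 2.2104, 1.266, 0.175 → Σ = 5.1574
T = 5.1574 / 2.0411 = 2.526775… → 2.527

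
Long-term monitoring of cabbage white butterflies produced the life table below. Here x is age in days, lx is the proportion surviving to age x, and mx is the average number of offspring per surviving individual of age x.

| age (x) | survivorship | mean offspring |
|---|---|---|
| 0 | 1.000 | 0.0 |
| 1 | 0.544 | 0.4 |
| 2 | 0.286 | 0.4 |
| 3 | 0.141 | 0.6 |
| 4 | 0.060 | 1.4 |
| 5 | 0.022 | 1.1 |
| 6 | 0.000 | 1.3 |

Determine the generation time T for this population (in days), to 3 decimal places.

2.205

lx·mx: 0, 0.2176, 0.1144, 0.0846, 0.084, 0.0242, 0 → R0 = 0.5248
x·lx·mx: 0, 0.2176, 0.2288, 0.2538, 0.336, 0.121, 0 → Σ = 1.1572
T = 1.1572 / 0.5248 = 2.20503… → 2.205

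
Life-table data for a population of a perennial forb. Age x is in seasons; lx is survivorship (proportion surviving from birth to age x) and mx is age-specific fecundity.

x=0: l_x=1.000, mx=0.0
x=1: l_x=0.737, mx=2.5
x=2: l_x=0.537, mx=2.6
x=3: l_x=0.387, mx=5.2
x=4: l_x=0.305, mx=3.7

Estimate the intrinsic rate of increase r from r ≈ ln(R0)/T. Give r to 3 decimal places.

R0 = Σ lx·mx = 0 + 1.8425 + 1.3962 + 2.0124 + 1.1285 = 6.3796
Σ x·lx·mx = 15.1861; T = 15.1861/6.3796 = 2.38042…
r ≈ ln(R0)/T = ln(6.3796)/2.38042… = 0.77848… → 0.778

0.778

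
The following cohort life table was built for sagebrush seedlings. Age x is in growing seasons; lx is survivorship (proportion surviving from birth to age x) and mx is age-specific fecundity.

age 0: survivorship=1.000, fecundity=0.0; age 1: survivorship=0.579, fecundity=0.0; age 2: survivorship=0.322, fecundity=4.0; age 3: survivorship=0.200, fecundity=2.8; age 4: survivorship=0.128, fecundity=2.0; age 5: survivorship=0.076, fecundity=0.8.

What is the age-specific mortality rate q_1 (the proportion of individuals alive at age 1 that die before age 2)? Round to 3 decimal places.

q_1 = (l_1 − l_2) / l_1 = (0.579 − 0.322) / 0.579
     = 0.257 / 0.579 = 0.443869… → 0.444

0.444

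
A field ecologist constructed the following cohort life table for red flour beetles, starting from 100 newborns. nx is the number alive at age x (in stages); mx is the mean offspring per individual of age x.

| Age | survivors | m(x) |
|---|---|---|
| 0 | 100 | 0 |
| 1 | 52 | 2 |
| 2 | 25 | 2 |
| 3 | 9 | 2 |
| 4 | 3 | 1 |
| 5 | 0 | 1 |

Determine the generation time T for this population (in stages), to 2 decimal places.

lx = nx/n0 = nx/100: 1, 0.52, 0.25, 0.09, 0.03, 0
lx·mx: 0, 1.04, 0.5, 0.18, 0.03, 0 → R0 = 1.75
x·lx·mx: 0, 1.04, 1, 0.54, 0.12, 0 → Σ = 2.7
T = 2.7 / 1.75 = 1.542857… → 1.54

1.54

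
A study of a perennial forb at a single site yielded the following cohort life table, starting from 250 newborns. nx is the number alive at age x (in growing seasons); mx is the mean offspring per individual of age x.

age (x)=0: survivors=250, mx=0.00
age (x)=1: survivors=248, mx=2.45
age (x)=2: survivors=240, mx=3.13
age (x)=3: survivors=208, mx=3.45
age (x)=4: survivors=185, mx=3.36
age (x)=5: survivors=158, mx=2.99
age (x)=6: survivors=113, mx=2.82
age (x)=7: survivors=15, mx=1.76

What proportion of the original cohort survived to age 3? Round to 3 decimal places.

l_3 = n_3/n_0 = 208/250 = 0.832 → 0.832

0.832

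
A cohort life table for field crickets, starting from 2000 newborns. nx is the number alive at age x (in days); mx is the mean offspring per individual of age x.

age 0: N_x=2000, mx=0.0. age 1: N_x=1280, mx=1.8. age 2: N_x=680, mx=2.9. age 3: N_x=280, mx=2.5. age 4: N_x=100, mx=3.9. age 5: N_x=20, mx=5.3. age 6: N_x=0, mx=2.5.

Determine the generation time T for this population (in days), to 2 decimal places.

1.91

lx = nx/n0 = nx/2000: 1, 0.64, 0.34, 0.14, 0.05, 0.01, 0
lx·mx: 0, 1.152, 0.986, 0.35, 0.195, 0.053, 0 → R0 = 2.736
x·lx·mx: 0, 1.152, 1.972, 1.05, 0.78, 0.265, 0 → Σ = 5.219
T = 5.219 / 2.736 = 1.907529… → 1.91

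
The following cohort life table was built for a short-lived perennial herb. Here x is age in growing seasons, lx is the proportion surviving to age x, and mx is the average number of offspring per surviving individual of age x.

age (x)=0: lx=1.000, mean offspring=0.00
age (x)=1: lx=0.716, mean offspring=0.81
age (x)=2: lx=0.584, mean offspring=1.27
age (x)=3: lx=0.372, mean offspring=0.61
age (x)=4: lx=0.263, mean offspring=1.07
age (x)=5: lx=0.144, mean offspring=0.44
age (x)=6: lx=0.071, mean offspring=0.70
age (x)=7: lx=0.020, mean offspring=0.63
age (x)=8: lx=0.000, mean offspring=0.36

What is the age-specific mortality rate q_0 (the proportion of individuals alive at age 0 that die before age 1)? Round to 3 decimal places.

0.284

q_0 = (l_0 − l_1) / l_0 = (1 − 0.716) / 1
     = 0.284 / 1 = 0.284 → 0.284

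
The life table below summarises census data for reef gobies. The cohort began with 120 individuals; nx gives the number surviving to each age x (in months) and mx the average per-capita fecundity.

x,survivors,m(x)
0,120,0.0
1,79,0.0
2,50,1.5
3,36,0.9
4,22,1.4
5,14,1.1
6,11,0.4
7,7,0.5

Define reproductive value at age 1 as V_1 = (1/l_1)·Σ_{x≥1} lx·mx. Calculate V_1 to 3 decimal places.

2.044

lx = nx/n0 = nx/120: 1, 0.65833…, 0.41667…, 0.3, 0.18333…, 0.11667…, 0.09167…, 0.05833…
lx·mx for x ≥ 1: 0, 0.625…, 0.27, 0.256667…, 0.128333…, 0.036667…, 0.029167… → sum = 1.345833…
V_1 = 1.345833… / l_1 = 1.345833… / 0.658333… = 2.044304… → 2.044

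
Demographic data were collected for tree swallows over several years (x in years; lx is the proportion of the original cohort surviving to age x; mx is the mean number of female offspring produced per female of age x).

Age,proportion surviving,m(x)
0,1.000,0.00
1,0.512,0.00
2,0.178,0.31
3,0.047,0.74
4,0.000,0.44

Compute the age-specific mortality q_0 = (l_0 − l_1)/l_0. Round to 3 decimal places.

0.488

q_0 = (l_0 − l_1) / l_0 = (1 − 0.512) / 1
     = 0.488 / 1 = 0.488 → 0.488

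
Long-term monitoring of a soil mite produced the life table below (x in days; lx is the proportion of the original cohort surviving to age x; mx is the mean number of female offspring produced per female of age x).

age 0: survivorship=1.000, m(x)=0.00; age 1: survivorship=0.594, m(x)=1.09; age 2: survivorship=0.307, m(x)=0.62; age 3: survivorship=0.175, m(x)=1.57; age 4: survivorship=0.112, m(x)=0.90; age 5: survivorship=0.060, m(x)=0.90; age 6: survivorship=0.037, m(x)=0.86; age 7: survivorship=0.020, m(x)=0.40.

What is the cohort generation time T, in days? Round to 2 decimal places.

lx·mx: 0, 0.64746, 0.19034, 0.27475, 0.1008, 0.054, 0.03182, 0.008 → R0 = 1.30717
x·lx·mx: 0, 0.64746, 0.38068, 0.82425, 0.4032, 0.27, 0.19092, 0.056 → Σ = 2.77251
T = 2.77251 / 1.30717 = 2.121002… → 2.12

2.12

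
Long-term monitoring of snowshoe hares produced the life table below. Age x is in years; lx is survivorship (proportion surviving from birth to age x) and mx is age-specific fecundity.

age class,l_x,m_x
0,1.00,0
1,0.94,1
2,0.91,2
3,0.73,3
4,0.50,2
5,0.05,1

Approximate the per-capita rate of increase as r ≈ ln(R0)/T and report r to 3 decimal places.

R0 = Σ lx·mx = 0 + 0.94 + 1.82 + 2.19 + 1 + 0.05 = 6
Σ x·lx·mx = 15.4; T = 15.4/6 = 2.56667…
r ≈ ln(R0)/T = ln(6)/2.56667… = 0.69809… → 0.698

0.698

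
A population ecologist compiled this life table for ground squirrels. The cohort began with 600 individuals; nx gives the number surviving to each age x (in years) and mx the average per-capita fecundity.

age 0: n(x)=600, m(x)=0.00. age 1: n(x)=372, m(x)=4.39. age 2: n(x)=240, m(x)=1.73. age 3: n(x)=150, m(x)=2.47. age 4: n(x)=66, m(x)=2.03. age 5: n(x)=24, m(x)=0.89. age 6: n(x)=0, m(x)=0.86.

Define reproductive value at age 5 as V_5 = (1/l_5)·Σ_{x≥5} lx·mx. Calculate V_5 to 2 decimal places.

lx = nx/n0 = nx/600: 1, 0.62, 0.4, 0.25, 0.11, 0.04, 0
lx·mx for x ≥ 5: 0.0356, 0 → sum = 0.0356
V_5 = 0.0356 / l_5 = 0.0356 / 0.04 = 0.89 → 0.89

0.89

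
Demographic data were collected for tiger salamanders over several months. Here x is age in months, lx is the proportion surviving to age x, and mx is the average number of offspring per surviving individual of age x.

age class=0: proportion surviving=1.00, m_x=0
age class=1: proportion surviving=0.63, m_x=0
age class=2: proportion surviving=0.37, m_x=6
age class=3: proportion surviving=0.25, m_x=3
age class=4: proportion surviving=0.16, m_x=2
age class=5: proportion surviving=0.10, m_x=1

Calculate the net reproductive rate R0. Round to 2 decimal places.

3.39

lx·mx by age: 0, 0, 2.22, 0.75, 0.32, 0.1
R0 = Σ lx·mx = 3.39 → 3.39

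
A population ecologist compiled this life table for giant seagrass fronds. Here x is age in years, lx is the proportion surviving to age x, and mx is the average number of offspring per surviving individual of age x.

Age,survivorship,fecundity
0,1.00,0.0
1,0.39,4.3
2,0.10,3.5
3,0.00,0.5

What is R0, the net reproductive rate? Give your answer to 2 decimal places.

2.03

lx·mx by age: 0, 1.677, 0.35, 0
R0 = Σ lx·mx = 2.027 → 2.03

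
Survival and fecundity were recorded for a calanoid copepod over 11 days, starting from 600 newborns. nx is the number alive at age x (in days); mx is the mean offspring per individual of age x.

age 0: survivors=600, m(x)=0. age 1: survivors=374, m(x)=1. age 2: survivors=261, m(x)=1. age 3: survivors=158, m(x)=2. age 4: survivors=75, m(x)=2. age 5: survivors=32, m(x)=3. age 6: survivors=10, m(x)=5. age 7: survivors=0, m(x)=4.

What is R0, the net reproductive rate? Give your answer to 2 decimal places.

lx = nx/n0 = nx/600: 1, 0.62333…, 0.435, 0.26333…, 0.125, 0.05333…, 0.01667…, 0
lx·mx by age: 0, 0.623333…, 0.435, 0.526667…, 0.25, 0.16…, 0.083333…, 0
R0 = Σ lx·mx = 2.078333… → 2.08

2.08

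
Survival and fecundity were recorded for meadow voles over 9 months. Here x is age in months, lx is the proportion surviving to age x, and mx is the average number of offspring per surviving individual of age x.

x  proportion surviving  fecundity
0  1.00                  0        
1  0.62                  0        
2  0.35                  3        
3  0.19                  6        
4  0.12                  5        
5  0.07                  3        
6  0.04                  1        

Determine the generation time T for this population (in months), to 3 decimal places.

lx·mx: 0, 0, 1.05, 1.14, 0.6, 0.21, 0.04 → R0 = 3.04
x·lx·mx: 0, 0, 2.1, 3.42, 2.4, 1.05, 0.24 → Σ = 9.21
T = 9.21 / 3.04 = 3.029605… → 3.030

3.030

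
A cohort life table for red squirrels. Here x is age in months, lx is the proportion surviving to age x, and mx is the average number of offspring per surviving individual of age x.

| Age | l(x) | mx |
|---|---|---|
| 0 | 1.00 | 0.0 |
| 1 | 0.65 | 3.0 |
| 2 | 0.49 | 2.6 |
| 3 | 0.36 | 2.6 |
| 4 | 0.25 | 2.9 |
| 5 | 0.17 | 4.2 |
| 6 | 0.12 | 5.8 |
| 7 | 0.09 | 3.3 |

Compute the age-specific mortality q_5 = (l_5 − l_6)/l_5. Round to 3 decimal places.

q_5 = (l_5 − l_6) / l_5 = (0.17 − 0.12) / 0.17
     = 0.05 / 0.17 = 0.294118… → 0.294

0.294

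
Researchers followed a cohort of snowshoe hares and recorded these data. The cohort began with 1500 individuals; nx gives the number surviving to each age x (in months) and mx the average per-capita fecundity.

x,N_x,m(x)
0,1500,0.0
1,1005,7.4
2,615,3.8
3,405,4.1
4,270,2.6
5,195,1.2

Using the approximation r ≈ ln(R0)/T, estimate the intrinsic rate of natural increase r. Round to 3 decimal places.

lx = nx/n0 = nx/1500: 1, 0.67, 0.41, 0.27, 0.18, 0.13
R0 = Σ lx·mx = 0 + 4.958 + 1.558 + 1.107 + 0.468 + 0.156 = 8.247
Σ x·lx·mx = 14.047; T = 14.047/8.247 = 1.70329…
r ≈ ln(R0)/T = ln(8.247)/1.70329… = 1.23869… → 1.239

1.239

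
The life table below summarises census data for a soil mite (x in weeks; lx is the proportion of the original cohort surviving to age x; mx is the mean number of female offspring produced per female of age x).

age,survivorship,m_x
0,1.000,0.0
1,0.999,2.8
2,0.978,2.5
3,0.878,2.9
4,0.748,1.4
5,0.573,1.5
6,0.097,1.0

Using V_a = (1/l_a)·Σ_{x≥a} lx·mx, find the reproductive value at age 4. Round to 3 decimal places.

lx·mx for x ≥ 4: 1.0472, 0.8595, 0.097 → sum = 2.0037
V_4 = 2.0037 / l_4 = 2.0037 / 0.748 = 2.678743… → 2.679

2.679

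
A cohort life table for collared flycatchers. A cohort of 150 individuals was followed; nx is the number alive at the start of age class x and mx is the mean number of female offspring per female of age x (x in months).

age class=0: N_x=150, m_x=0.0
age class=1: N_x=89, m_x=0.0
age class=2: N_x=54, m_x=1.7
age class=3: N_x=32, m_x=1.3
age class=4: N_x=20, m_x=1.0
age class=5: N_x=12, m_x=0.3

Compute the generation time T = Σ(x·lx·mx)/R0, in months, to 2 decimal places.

lx = nx/n0 = nx/150: 1, 0.59333…, 0.36, 0.21333…, 0.13333…, 0.08
lx·mx: 0, 0, 0.612, 0.277333…, 0.133333…, 0.024 → R0 = 1.046667…
x·lx·mx: 0, 0, 1.224, 0.832…, 0.533333…, 0.12 → Σ = 2.709333…
T = 2.709333… / 1.046667… = 2.588535… → 2.59

2.59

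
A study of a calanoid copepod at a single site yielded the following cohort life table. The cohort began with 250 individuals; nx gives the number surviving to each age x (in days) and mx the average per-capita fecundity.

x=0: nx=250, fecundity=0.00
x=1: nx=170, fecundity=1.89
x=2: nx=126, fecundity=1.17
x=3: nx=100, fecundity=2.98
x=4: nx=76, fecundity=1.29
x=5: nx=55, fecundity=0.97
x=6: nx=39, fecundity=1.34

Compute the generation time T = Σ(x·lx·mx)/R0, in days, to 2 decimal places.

2.56

lx = nx/n0 = nx/250: 1, 0.68, 0.504, 0.4, 0.304, 0.22, 0.156
lx·mx: 0, 1.2852, 0.58968, 1.192, 0.39216, 0.2134, 0.20904 → R0 = 3.88148
x·lx·mx: 0, 1.2852, 1.17936, 3.576, 1.56864, 1.067, 1.25424 → Σ = 9.93044
T = 9.93044 / 3.88148 = 2.558416… → 2.56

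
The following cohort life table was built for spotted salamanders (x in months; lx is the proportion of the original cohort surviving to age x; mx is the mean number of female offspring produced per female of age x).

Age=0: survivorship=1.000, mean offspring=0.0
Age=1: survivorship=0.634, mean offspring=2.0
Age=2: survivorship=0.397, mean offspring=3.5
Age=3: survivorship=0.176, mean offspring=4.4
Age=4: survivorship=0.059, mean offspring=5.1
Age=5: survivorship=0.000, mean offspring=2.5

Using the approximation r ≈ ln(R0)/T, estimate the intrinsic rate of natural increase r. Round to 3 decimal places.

R0 = Σ lx·mx = 0 + 1.268 + 1.3895 + 0.7744 + 0.3009 + 0 = 3.7328
Σ x·lx·mx = 7.5738; T = 7.5738/3.7328 = 2.02899…
r ≈ ln(R0)/T = ln(3.7328)/2.02899… = 0.64917… → 0.649

0.649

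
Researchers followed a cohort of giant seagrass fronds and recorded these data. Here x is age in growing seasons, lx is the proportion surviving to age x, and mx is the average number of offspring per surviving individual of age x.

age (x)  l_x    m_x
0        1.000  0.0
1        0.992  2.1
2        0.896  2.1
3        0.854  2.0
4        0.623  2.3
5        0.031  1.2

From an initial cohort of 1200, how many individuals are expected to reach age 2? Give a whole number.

1075

Expected survivors = N0 · l_2 = 1200 × 0.896 = 1075.2 → 1075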